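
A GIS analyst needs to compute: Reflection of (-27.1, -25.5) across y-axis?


Reflection over y-axis: (x,y) -> (-x,y)
(-27.1, -25.5) -> (27.1, -25.5)

(27.1, -25.5)


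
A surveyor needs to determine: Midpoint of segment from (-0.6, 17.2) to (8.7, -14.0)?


M = (((-0.6)+8.7)/2, (17.2+(-14))/2)
= (4.05, 1.6)

(4.05, 1.6)


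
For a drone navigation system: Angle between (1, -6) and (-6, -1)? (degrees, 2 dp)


u.v = 0, |u| = sqrt(37) = 6.0828, |v| = sqrt(37) = 6.0828
cos(theta) = u.v/(|u||v|) = 0/sqrt(1369) = 0
theta = acos(0) = 90 degrees

90 degrees


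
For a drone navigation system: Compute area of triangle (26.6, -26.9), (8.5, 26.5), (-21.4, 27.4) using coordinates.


Area = |x_A(y_B-y_C) + x_B(y_C-y_A) + x_C(y_A-y_B)|/2
= |(-23.94) + 461.55 + 1142.76|/2
= 1580.37/2 = 790.185

790.185


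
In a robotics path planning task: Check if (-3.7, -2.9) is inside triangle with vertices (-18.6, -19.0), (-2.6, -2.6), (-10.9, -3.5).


Cross products: AB x AP = 13.24, BC x BP = 1.5, CA x CP = 106.98
All same sign? yes

Yes, inside


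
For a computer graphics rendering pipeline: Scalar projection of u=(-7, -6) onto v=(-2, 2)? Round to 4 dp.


u.v = 2, |v| = sqrt(8) = 2.8284
Scalar projection = u.v / |v| = 2 / sqrt(8) = 0.7071

0.7071


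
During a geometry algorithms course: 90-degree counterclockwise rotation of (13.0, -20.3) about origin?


90° CCW: (x,y) -> (-y, x)
(13,-20.3) -> (20.3, 13)

(20.3, 13)


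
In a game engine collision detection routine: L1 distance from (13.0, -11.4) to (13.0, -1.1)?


|13-13| + |(-11.4)-(-1.1)| = 0 + 10.3 = 10.3

10.3


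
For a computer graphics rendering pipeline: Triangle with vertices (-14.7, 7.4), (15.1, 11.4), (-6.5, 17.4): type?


Side lengths squared: AB^2=904.04, BC^2=502.56, CA^2=167.24
Sorted: [167.24, 502.56, 904.04]
By sides: Scalene, By angles: Obtuse

Scalene, Obtuse


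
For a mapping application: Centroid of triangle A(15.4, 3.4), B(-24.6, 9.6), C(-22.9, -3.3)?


Centroid = ((x_A+x_B+x_C)/3, (y_A+y_B+y_C)/3)
= ((15.4+(-24.6)+(-22.9))/3, (3.4+9.6+(-3.3))/3)
= (-10.7, 3.2333)

(-10.7, 3.2333)


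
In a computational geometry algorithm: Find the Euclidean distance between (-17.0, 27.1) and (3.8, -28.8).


dx=20.8, dy=-55.9
d^2 = 20.8^2 + (-55.9)^2 = 3557.45
d = sqrt(3557.45) = 59.6444

59.6444


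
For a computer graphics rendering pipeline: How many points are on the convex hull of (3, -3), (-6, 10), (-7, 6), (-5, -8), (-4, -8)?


Convex hull vertices (CCW): (-7, 6), (-5, -8), (-4, -8), (3, -3), (-6, 10)
Count = 5

5


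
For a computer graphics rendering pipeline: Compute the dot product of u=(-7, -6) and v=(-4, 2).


u . v = u_x*v_x + u_y*v_y = (-7)*(-4) + (-6)*2
= 28 + (-12) = 16

16


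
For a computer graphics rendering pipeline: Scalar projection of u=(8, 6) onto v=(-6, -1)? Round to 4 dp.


u.v = -54, |v| = sqrt(37) = 6.0828
Scalar projection = u.v / |v| = -54 / sqrt(37) = -8.8775

-8.8775


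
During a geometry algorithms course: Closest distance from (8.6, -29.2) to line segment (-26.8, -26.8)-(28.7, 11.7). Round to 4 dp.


Project P onto AB: t = 0.4104 (clamped to [0,1])
Closest point on segment: (-4.0246, -11.0009)
Distance: 22.1493

22.1493


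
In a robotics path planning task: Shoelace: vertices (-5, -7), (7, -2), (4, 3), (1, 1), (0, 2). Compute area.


Shoelace sum: ((-5)*(-2) - 7*(-7)) + (7*3 - 4*(-2)) + (4*1 - 1*3) + (1*2 - 0*1) + (0*(-7) - (-5)*2)
= 101
Area = |101|/2 = 50.5

50.5


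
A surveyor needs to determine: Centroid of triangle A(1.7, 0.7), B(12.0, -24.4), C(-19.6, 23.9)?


Centroid = ((x_A+x_B+x_C)/3, (y_A+y_B+y_C)/3)
= ((1.7+12+(-19.6))/3, (0.7+(-24.4)+23.9)/3)
= (-1.9667, 0.0667)

(-1.9667, 0.0667)


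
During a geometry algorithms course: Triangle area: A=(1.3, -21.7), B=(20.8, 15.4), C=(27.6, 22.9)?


Area = |x_A(y_B-y_C) + x_B(y_C-y_A) + x_C(y_A-y_B)|/2
= |(-9.75) + 927.68 + (-1023.96)|/2
= 106.03/2 = 53.015

53.015


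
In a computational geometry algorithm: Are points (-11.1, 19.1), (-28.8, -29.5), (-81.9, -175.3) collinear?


Cross product: ((-28.8)-(-11.1))*((-175.3)-19.1) - ((-29.5)-19.1)*((-81.9)-(-11.1))
= 0

Yes, collinear


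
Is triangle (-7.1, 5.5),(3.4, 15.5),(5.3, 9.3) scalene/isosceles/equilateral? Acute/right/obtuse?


Side lengths squared: AB^2=210.25, BC^2=42.05, CA^2=168.2
Sorted: [42.05, 168.2, 210.25]
By sides: Scalene, By angles: Right

Scalene, Right


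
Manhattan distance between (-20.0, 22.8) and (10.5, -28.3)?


|(-20)-10.5| + |22.8-(-28.3)| = 30.5 + 51.1 = 81.6

81.6


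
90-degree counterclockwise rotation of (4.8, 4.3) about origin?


90° CCW: (x,y) -> (-y, x)
(4.8,4.3) -> (-4.3, 4.8)

(-4.3, 4.8)


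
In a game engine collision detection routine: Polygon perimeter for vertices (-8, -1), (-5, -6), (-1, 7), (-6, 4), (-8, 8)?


Sides: (-8, -1)->(-5, -6): sqrt(34) = 5.830952, (-5, -6)->(-1, 7): sqrt(185) = 13.601471, (-1, 7)->(-6, 4): sqrt(34) = 5.830952, (-6, 4)->(-8, 8): sqrt(20) = 4.472136, (-8, 8)->(-8, -1): sqrt(81) = 9
Sum = 38.735511
Perimeter = 38.7355

38.7355


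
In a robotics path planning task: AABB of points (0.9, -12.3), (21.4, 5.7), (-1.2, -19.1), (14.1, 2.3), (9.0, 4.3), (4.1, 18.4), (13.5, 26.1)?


x range: [-1.2, 21.4]
y range: [-19.1, 26.1]
Bounding box: (-1.2,-19.1) to (21.4,26.1)

(-1.2,-19.1) to (21.4,26.1)


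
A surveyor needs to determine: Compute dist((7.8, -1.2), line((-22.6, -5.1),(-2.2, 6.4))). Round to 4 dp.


|cross product| = 270.04
|line direction| = sqrt(548.41) = 23.4182
Distance = 270.04/sqrt(548.41) = 11.5312

11.5312


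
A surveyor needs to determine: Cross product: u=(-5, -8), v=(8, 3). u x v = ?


u x v = u_x*v_y - u_y*v_x = (-5)*3 - (-8)*8
= (-15) - (-64) = 49

49


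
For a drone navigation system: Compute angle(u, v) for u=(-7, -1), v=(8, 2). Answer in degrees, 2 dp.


u.v = -58, |u| = sqrt(50) = 7.0711, |v| = sqrt(68) = 8.2462
cos(theta) = u.v/(|u||v|) = -58/sqrt(3400) = -0.994692
theta = acos(-0.994692) = 174.09 degrees

174.09 degrees


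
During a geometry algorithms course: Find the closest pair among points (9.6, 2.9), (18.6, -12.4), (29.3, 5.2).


d(P0,P1) = 17.7508, d(P0,P2) = 19.8338, d(P1,P2) = 20.5973
Closest: P0 and P1

Closest pair: (9.6, 2.9) and (18.6, -12.4), distance = 17.7508


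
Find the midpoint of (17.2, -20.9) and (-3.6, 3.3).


M = ((17.2+(-3.6))/2, ((-20.9)+3.3)/2)
= (6.8, -8.8)

(6.8, -8.8)


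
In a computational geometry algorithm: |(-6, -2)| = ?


|u| = sqrt((-6)^2 + (-2)^2) = sqrt(40) = 6.3246

6.3246


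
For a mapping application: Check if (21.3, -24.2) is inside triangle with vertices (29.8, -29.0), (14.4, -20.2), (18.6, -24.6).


Cross products: AB x AP = 0.88, BC x BP = 13.56, CA x CP = 16.36
All same sign? yes

Yes, inside


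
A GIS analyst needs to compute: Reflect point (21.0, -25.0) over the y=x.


Reflection over y=x: (x,y) -> (y,x)
(21, -25) -> (-25, 21)

(-25, 21)


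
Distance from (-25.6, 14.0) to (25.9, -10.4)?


dx=51.5, dy=-24.4
d^2 = 51.5^2 + (-24.4)^2 = 3247.61
d = sqrt(3247.61) = 56.9878

56.9878


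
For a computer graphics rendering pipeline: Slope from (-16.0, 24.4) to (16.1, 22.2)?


slope = (y2-y1)/(x2-x1) = (22.2-24.4)/(16.1-(-16)) = (-2.2)/32.1 = -0.0685

-0.0685


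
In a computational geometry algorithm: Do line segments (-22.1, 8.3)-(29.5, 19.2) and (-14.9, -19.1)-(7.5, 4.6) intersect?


Cross products: d1=784.4, d2=-194.36, d3=-1492.32, d4=-513.56
d1*d2 < 0 and d3*d4 < 0? no

No, they don't intersect


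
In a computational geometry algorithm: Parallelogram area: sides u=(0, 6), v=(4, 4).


|u x v| = |0*4 - 6*4|
= |0 - 24| = 24

24


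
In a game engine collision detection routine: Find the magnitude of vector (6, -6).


|u| = sqrt(6^2 + (-6)^2) = sqrt(72) = 8.4853

8.4853


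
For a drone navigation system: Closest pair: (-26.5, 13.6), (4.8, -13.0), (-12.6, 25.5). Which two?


d(P0,P1) = 41.0761, d(P0,P2) = 18.2981, d(P1,P2) = 42.2494
Closest: P0 and P2

Closest pair: (-26.5, 13.6) and (-12.6, 25.5), distance = 18.2981


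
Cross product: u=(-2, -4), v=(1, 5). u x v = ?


u x v = u_x*v_y - u_y*v_x = (-2)*5 - (-4)*1
= (-10) - (-4) = -6

-6


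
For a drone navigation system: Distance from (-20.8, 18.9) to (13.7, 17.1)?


dx=34.5, dy=-1.8
d^2 = 34.5^2 + (-1.8)^2 = 1193.49
d = sqrt(1193.49) = 34.5469

34.5469


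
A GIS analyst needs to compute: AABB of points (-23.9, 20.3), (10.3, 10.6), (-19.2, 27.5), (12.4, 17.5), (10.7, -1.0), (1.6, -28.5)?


x range: [-23.9, 12.4]
y range: [-28.5, 27.5]
Bounding box: (-23.9,-28.5) to (12.4,27.5)

(-23.9,-28.5) to (12.4,27.5)


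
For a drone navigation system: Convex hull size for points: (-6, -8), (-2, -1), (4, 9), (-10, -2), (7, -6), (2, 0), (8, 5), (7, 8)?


Convex hull vertices (CCW): (-10, -2), (-6, -8), (7, -6), (8, 5), (7, 8), (4, 9)
Count = 6

6


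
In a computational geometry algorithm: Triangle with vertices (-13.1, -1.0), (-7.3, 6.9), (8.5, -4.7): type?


Side lengths squared: AB^2=96.05, BC^2=384.2, CA^2=480.25
Sorted: [96.05, 384.2, 480.25]
By sides: Scalene, By angles: Right

Scalene, Right


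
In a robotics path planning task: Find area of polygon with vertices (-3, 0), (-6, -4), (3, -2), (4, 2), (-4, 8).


Shoelace sum: ((-3)*(-4) - (-6)*0) + ((-6)*(-2) - 3*(-4)) + (3*2 - 4*(-2)) + (4*8 - (-4)*2) + ((-4)*0 - (-3)*8)
= 114
Area = |114|/2 = 57

57


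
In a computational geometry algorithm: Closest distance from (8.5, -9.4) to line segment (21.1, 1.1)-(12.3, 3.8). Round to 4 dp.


Project P onto AB: t = 0.974 (clamped to [0,1])
Closest point on segment: (12.5285, 3.7299)
Distance: 13.734

13.734


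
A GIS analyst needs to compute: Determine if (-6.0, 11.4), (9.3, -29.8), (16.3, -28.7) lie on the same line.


Cross product: (9.3-(-6))*((-28.7)-11.4) - ((-29.8)-11.4)*(16.3-(-6))
= 305.23

No, not collinear


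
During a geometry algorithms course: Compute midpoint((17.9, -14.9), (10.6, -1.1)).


M = ((17.9+10.6)/2, ((-14.9)+(-1.1))/2)
= (14.25, -8)

(14.25, -8)


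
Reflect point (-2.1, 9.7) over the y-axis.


Reflection over y-axis: (x,y) -> (-x,y)
(-2.1, 9.7) -> (2.1, 9.7)

(2.1, 9.7)


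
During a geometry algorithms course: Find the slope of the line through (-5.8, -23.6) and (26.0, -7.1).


slope = (y2-y1)/(x2-x1) = ((-7.1)-(-23.6))/(26-(-5.8)) = 16.5/31.8 = 0.5189

0.5189


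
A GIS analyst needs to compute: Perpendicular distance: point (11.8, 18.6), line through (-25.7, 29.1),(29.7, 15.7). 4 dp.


|cross product| = 79.2
|line direction| = sqrt(3248.72) = 56.9975
Distance = 79.2/sqrt(3248.72) = 1.3895

1.3895


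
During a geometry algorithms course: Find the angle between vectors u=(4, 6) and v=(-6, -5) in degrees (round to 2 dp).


u.v = -54, |u| = sqrt(52) = 7.2111, |v| = sqrt(61) = 7.8102
cos(theta) = u.v/(|u||v|) = -54/sqrt(3172) = -0.958798
theta = acos(-0.958798) = 163.5 degrees

163.5 degrees


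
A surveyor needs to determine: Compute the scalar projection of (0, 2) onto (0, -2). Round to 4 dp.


u.v = -4, |v| = sqrt(4) = 2
Scalar projection = u.v / |v| = -4 / sqrt(4) = -2

-2


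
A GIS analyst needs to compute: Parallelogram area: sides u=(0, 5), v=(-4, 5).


|u x v| = |0*5 - 5*(-4)|
= |0 - (-20)| = 20

20


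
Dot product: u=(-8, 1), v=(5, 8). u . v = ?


u . v = u_x*v_x + u_y*v_y = (-8)*5 + 1*8
= (-40) + 8 = -32

-32


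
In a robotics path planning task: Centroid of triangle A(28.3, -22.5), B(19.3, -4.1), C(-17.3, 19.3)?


Centroid = ((x_A+x_B+x_C)/3, (y_A+y_B+y_C)/3)
= ((28.3+19.3+(-17.3))/3, ((-22.5)+(-4.1)+19.3)/3)
= (10.1, -2.4333)

(10.1, -2.4333)


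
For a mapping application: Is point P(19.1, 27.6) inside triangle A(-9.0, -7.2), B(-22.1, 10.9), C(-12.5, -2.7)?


Cross products: AB x AP = -964.49, BC x BP = 720.64, CA x CP = 248.25
All same sign? no

No, outside


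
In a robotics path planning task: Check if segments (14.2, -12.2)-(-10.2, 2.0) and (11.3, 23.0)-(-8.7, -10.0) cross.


Cross products: d1=799.7, d2=-289.5, d3=-817.7, d4=271.5
d1*d2 < 0 and d3*d4 < 0? yes

Yes, they intersect


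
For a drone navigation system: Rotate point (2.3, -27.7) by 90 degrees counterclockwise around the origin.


90° CCW: (x,y) -> (-y, x)
(2.3,-27.7) -> (27.7, 2.3)

(27.7, 2.3)


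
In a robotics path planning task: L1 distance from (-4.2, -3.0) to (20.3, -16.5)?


|(-4.2)-20.3| + |(-3)-(-16.5)| = 24.5 + 13.5 = 38

38


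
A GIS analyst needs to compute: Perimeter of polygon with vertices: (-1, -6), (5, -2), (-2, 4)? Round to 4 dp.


Sides: (-1, -6)->(5, -2): sqrt(52) = 7.211103, (5, -2)->(-2, 4): sqrt(85) = 9.219544, (-2, 4)->(-1, -6): sqrt(101) = 10.049876
Sum = 26.480523
Perimeter = 26.4805

26.4805


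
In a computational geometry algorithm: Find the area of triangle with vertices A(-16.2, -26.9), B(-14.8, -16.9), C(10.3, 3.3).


Area = |x_A(y_B-y_C) + x_B(y_C-y_A) + x_C(y_A-y_B)|/2
= |327.24 + (-446.96) + (-103)|/2
= 222.72/2 = 111.36

111.36


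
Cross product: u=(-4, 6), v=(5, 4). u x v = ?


u x v = u_x*v_y - u_y*v_x = (-4)*4 - 6*5
= (-16) - 30 = -46

-46


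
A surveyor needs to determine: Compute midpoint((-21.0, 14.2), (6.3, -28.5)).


M = (((-21)+6.3)/2, (14.2+(-28.5))/2)
= (-7.35, -7.15)

(-7.35, -7.15)


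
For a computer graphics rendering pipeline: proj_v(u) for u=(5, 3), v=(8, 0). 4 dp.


u.v = 40, |v| = sqrt(64) = 8
Scalar projection = u.v / |v| = 40 / sqrt(64) = 5

5


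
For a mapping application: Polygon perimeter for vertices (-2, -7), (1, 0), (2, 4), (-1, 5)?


Sides: (-2, -7)->(1, 0): sqrt(58) = 7.615773, (1, 0)->(2, 4): sqrt(17) = 4.123106, (2, 4)->(-1, 5): sqrt(10) = 3.162278, (-1, 5)->(-2, -7): sqrt(145) = 12.041595
Sum = 26.942752
Perimeter = 26.9428

26.9428


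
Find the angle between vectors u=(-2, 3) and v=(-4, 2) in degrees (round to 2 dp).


u.v = 14, |u| = sqrt(13) = 3.6056, |v| = sqrt(20) = 4.4721
cos(theta) = u.v/(|u||v|) = 14/sqrt(260) = 0.868243
theta = acos(0.868243) = 29.74 degrees

29.74 degrees


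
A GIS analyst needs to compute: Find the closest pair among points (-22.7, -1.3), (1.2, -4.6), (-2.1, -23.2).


d(P0,P1) = 24.1267, d(P0,P2) = 30.0661, d(P1,P2) = 18.8905
Closest: P1 and P2

Closest pair: (1.2, -4.6) and (-2.1, -23.2), distance = 18.8905


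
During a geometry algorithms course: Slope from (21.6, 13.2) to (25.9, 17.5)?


slope = (y2-y1)/(x2-x1) = (17.5-13.2)/(25.9-21.6) = 4.3/4.3 = 1

1


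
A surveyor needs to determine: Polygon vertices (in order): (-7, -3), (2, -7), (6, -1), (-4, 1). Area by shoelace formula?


Shoelace sum: ((-7)*(-7) - 2*(-3)) + (2*(-1) - 6*(-7)) + (6*1 - (-4)*(-1)) + ((-4)*(-3) - (-7)*1)
= 116
Area = |116|/2 = 58

58


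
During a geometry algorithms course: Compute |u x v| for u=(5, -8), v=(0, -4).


|u x v| = |5*(-4) - (-8)*0|
= |(-20) - 0| = 20

20


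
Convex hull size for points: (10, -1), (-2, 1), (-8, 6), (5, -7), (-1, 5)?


Convex hull vertices (CCW): (-8, 6), (5, -7), (10, -1), (-1, 5)
Count = 4

4


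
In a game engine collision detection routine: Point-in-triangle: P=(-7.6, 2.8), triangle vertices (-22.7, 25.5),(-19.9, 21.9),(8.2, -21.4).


Cross products: AB x AP = -9.2, BC x BP = -4.12, CA x CP = -6.76
All same sign? yes

Yes, inside


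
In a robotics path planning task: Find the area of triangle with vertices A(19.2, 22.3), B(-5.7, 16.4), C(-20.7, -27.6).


Area = |x_A(y_B-y_C) + x_B(y_C-y_A) + x_C(y_A-y_B)|/2
= |844.8 + 284.43 + (-122.13)|/2
= 1007.1/2 = 503.55

503.55


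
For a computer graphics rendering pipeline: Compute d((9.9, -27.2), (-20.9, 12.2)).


dx=-30.8, dy=39.4
d^2 = (-30.8)^2 + 39.4^2 = 2501
d = sqrt(2501) = 50.01

50.01


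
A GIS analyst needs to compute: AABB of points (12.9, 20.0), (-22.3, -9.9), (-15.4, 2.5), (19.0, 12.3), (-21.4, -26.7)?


x range: [-22.3, 19]
y range: [-26.7, 20]
Bounding box: (-22.3,-26.7) to (19,20)

(-22.3,-26.7) to (19,20)


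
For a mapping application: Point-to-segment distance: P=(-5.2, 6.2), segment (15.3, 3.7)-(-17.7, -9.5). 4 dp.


Project P onto AB: t = 0.5094 (clamped to [0,1])
Closest point on segment: (-1.5103, -3.0241)
Distance: 9.9347

9.9347


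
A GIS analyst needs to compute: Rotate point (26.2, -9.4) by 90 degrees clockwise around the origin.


90° CW: (x,y) -> (y, -x)
(26.2,-9.4) -> (-9.4, -26.2)

(-9.4, -26.2)


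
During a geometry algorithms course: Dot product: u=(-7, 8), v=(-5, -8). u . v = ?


u . v = u_x*v_x + u_y*v_y = (-7)*(-5) + 8*(-8)
= 35 + (-64) = -29

-29


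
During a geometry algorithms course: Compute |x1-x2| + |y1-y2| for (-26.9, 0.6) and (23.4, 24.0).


|(-26.9)-23.4| + |0.6-24| = 50.3 + 23.4 = 73.7

73.7


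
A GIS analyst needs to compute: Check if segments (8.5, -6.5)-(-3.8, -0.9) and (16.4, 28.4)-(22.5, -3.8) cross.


Cross products: d1=-467.27, d2=-829.17, d3=-473.51, d4=-111.61
d1*d2 < 0 and d3*d4 < 0? no

No, they don't intersect


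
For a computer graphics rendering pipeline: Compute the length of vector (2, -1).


|u| = sqrt(2^2 + (-1)^2) = sqrt(5) = 2.2361

2.2361


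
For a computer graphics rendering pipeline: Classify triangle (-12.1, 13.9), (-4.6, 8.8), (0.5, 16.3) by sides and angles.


Side lengths squared: AB^2=82.26, BC^2=82.26, CA^2=164.52
Sorted: [82.26, 82.26, 164.52]
By sides: Isosceles, By angles: Right

Isosceles, Right


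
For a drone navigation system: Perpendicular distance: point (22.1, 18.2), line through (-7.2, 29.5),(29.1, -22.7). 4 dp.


|cross product| = 1119.27
|line direction| = sqrt(4042.53) = 63.5809
Distance = 1119.27/sqrt(4042.53) = 17.6039

17.6039


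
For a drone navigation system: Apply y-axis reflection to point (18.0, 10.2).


Reflection over y-axis: (x,y) -> (-x,y)
(18, 10.2) -> (-18, 10.2)

(-18, 10.2)


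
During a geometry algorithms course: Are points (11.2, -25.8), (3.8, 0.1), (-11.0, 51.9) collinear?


Cross product: (3.8-11.2)*(51.9-(-25.8)) - (0.1-(-25.8))*((-11)-11.2)
= 0

Yes, collinear


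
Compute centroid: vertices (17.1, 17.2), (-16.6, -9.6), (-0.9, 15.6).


Centroid = ((x_A+x_B+x_C)/3, (y_A+y_B+y_C)/3)
= ((17.1+(-16.6)+(-0.9))/3, (17.2+(-9.6)+15.6)/3)
= (-0.1333, 7.7333)

(-0.1333, 7.7333)


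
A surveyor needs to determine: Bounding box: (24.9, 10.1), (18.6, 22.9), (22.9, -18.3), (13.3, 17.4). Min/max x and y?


x range: [13.3, 24.9]
y range: [-18.3, 22.9]
Bounding box: (13.3,-18.3) to (24.9,22.9)

(13.3,-18.3) to (24.9,22.9)


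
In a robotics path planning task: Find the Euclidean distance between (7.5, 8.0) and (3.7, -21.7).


dx=-3.8, dy=-29.7
d^2 = (-3.8)^2 + (-29.7)^2 = 896.53
d = sqrt(896.53) = 29.9421

29.9421


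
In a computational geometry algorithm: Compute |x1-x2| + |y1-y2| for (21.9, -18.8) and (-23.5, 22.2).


|21.9-(-23.5)| + |(-18.8)-22.2| = 45.4 + 41 = 86.4

86.4


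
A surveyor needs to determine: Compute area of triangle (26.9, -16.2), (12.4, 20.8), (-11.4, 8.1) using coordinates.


Area = |x_A(y_B-y_C) + x_B(y_C-y_A) + x_C(y_A-y_B)|/2
= |341.63 + 301.32 + 421.8|/2
= 1064.75/2 = 532.375

532.375


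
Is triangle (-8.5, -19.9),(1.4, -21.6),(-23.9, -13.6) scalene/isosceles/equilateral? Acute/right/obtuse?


Side lengths squared: AB^2=100.9, BC^2=704.09, CA^2=276.85
Sorted: [100.9, 276.85, 704.09]
By sides: Scalene, By angles: Obtuse

Scalene, Obtuse


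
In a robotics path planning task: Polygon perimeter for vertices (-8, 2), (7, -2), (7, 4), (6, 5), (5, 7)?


Sides: (-8, 2)->(7, -2): sqrt(241) = 15.524175, (7, -2)->(7, 4): sqrt(36) = 6, (7, 4)->(6, 5): sqrt(2) = 1.414214, (6, 5)->(5, 7): sqrt(5) = 2.236068, (5, 7)->(-8, 2): sqrt(194) = 13.928388
Sum = 39.102845
Perimeter = 39.1028

39.1028


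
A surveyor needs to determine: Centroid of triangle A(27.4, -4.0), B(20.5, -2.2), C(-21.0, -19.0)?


Centroid = ((x_A+x_B+x_C)/3, (y_A+y_B+y_C)/3)
= ((27.4+20.5+(-21))/3, ((-4)+(-2.2)+(-19))/3)
= (8.9667, -8.4)

(8.9667, -8.4)


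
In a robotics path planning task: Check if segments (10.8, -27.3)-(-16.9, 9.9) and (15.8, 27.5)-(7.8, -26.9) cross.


Cross products: d1=166.4, d2=-1638.08, d3=-1703.96, d4=100.52
d1*d2 < 0 and d3*d4 < 0? yes

Yes, they intersect


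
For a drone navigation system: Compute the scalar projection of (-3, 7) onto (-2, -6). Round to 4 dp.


u.v = -36, |v| = sqrt(40) = 6.3246
Scalar projection = u.v / |v| = -36 / sqrt(40) = -5.6921

-5.6921


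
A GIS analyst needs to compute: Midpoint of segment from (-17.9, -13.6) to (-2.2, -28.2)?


M = (((-17.9)+(-2.2))/2, ((-13.6)+(-28.2))/2)
= (-10.05, -20.9)

(-10.05, -20.9)


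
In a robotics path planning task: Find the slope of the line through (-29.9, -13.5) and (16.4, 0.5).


slope = (y2-y1)/(x2-x1) = (0.5-(-13.5))/(16.4-(-29.9)) = 14/46.3 = 0.3024

0.3024


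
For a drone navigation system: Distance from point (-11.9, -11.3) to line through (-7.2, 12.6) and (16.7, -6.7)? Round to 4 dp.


|cross product| = 661.92
|line direction| = sqrt(943.7) = 30.7197
Distance = 661.92/sqrt(943.7) = 21.5471

21.5471


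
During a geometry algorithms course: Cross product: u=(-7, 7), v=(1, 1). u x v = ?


u x v = u_x*v_y - u_y*v_x = (-7)*1 - 7*1
= (-7) - 7 = -14

-14


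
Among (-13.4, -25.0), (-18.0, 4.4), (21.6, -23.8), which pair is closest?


d(P0,P1) = 29.7577, d(P0,P2) = 35.0206, d(P1,P2) = 48.6148
Closest: P0 and P1

Closest pair: (-13.4, -25.0) and (-18.0, 4.4), distance = 29.7577


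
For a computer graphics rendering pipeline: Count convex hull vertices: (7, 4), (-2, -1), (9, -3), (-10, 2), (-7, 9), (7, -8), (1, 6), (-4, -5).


Convex hull vertices (CCW): (-10, 2), (-4, -5), (7, -8), (9, -3), (7, 4), (-7, 9)
Count = 6

6


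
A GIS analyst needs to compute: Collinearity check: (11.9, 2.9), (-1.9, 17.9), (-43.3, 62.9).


Cross product: ((-1.9)-11.9)*(62.9-2.9) - (17.9-2.9)*((-43.3)-11.9)
= 0

Yes, collinear


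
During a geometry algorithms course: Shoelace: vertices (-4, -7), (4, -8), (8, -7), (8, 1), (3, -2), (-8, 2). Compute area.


Shoelace sum: ((-4)*(-8) - 4*(-7)) + (4*(-7) - 8*(-8)) + (8*1 - 8*(-7)) + (8*(-2) - 3*1) + (3*2 - (-8)*(-2)) + ((-8)*(-7) - (-4)*2)
= 195
Area = |195|/2 = 97.5

97.5


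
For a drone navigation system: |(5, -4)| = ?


|u| = sqrt(5^2 + (-4)^2) = sqrt(41) = 6.4031

6.4031


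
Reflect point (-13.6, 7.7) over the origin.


Reflection over origin: (x,y) -> (-x,-y)
(-13.6, 7.7) -> (13.6, -7.7)

(13.6, -7.7)


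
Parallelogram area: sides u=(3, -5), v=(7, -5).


|u x v| = |3*(-5) - (-5)*7|
= |(-15) - (-35)| = 20

20


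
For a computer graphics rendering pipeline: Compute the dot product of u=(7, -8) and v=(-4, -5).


u . v = u_x*v_x + u_y*v_y = 7*(-4) + (-8)*(-5)
= (-28) + 40 = 12

12


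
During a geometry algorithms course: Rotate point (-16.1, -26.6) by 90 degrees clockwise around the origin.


90° CW: (x,y) -> (y, -x)
(-16.1,-26.6) -> (-26.6, 16.1)

(-26.6, 16.1)


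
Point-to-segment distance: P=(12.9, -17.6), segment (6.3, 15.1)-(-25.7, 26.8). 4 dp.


Project P onto AB: t = 0 (clamped to [0,1])
Closest point on segment: (6.3, 15.1)
Distance: 33.3594

33.3594


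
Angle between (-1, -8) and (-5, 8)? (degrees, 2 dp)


u.v = -59, |u| = sqrt(65) = 8.0623, |v| = sqrt(89) = 9.434
cos(theta) = u.v/(|u||v|) = -59/sqrt(5785) = -0.775712
theta = acos(-0.775712) = 140.87 degrees

140.87 degrees


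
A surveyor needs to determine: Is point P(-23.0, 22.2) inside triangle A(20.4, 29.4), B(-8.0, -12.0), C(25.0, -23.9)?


Cross products: AB x AP = -1592.28, BC x BP = 950.1, CA x CP = 2346.34
All same sign? no

No, outside


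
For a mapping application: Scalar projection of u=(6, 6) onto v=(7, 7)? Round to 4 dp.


u.v = 84, |v| = sqrt(98) = 9.8995
Scalar projection = u.v / |v| = 84 / sqrt(98) = 8.4853

8.4853


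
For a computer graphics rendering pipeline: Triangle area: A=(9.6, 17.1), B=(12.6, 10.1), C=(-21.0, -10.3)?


Area = |x_A(y_B-y_C) + x_B(y_C-y_A) + x_C(y_A-y_B)|/2
= |195.84 + (-345.24) + (-147)|/2
= 296.4/2 = 148.2

148.2


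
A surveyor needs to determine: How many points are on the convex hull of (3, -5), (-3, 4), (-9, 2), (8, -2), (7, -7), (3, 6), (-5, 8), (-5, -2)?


Convex hull vertices (CCW): (-9, 2), (-5, -2), (7, -7), (8, -2), (3, 6), (-5, 8)
Count = 6

6


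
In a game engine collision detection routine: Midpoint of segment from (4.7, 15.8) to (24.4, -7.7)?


M = ((4.7+24.4)/2, (15.8+(-7.7))/2)
= (14.55, 4.05)

(14.55, 4.05)


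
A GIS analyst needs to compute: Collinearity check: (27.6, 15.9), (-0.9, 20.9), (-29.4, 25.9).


Cross product: ((-0.9)-27.6)*(25.9-15.9) - (20.9-15.9)*((-29.4)-27.6)
= 0

Yes, collinear


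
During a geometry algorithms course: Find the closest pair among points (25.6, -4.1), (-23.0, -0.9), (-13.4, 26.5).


d(P0,P1) = 48.7052, d(P0,P2) = 49.5718, d(P1,P2) = 29.0331
Closest: P1 and P2

Closest pair: (-23.0, -0.9) and (-13.4, 26.5), distance = 29.0331


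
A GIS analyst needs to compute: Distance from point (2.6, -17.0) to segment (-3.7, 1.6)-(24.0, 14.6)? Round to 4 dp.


Project P onto AB: t = 0 (clamped to [0,1])
Closest point on segment: (-3.7, 1.6)
Distance: 19.638

19.638


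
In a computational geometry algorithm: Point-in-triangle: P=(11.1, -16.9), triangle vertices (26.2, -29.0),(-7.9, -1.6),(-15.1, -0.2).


Cross products: AB x AP = 1.13, BC x BP = 83.56, CA x CP = 64.85
All same sign? yes

Yes, inside


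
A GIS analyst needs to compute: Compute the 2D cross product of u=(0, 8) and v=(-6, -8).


u x v = u_x*v_y - u_y*v_x = 0*(-8) - 8*(-6)
= 0 - (-48) = 48

48


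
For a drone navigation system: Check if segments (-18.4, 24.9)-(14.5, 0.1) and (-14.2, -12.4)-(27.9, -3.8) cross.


Cross products: d1=1606.45, d2=279.43, d3=-1123.01, d4=204.01
d1*d2 < 0 and d3*d4 < 0? no

No, they don't intersect


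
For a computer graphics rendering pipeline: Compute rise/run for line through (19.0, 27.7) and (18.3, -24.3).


slope = (y2-y1)/(x2-x1) = ((-24.3)-27.7)/(18.3-19) = (-52)/(-0.7) = 74.2857

74.2857


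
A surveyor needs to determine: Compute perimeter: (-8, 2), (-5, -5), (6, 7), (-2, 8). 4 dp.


Sides: (-8, 2)->(-5, -5): sqrt(58) = 7.615773, (-5, -5)->(6, 7): sqrt(265) = 16.278821, (6, 7)->(-2, 8): sqrt(65) = 8.062258, (-2, 8)->(-8, 2): sqrt(72) = 8.485281
Sum = 40.442133
Perimeter = 40.4421

40.4421


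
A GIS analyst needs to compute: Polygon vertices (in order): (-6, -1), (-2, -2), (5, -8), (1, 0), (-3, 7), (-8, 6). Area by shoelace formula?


Shoelace sum: ((-6)*(-2) - (-2)*(-1)) + ((-2)*(-8) - 5*(-2)) + (5*0 - 1*(-8)) + (1*7 - (-3)*0) + ((-3)*6 - (-8)*7) + ((-8)*(-1) - (-6)*6)
= 133
Area = |133|/2 = 66.5

66.5


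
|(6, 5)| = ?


|u| = sqrt(6^2 + 5^2) = sqrt(61) = 7.8102

7.8102


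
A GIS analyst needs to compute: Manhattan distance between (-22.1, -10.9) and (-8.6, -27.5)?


|(-22.1)-(-8.6)| + |(-10.9)-(-27.5)| = 13.5 + 16.6 = 30.1

30.1


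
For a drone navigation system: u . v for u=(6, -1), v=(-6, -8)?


u . v = u_x*v_x + u_y*v_y = 6*(-6) + (-1)*(-8)
= (-36) + 8 = -28

-28


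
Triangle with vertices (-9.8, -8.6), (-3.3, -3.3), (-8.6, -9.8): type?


Side lengths squared: AB^2=70.34, BC^2=70.34, CA^2=2.88
Sorted: [2.88, 70.34, 70.34]
By sides: Isosceles, By angles: Acute

Isosceles, Acute


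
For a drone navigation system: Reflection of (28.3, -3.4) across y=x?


Reflection over y=x: (x,y) -> (y,x)
(28.3, -3.4) -> (-3.4, 28.3)

(-3.4, 28.3)


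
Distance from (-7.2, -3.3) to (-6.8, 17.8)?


dx=0.4, dy=21.1
d^2 = 0.4^2 + 21.1^2 = 445.37
d = sqrt(445.37) = 21.1038

21.1038


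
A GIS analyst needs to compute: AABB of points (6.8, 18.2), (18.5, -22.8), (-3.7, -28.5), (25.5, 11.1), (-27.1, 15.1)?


x range: [-27.1, 25.5]
y range: [-28.5, 18.2]
Bounding box: (-27.1,-28.5) to (25.5,18.2)

(-27.1,-28.5) to (25.5,18.2)


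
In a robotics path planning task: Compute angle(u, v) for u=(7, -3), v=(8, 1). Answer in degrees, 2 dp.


u.v = 53, |u| = sqrt(58) = 7.6158, |v| = sqrt(65) = 8.0623
cos(theta) = u.v/(|u||v|) = 53/sqrt(3770) = 0.863188
theta = acos(0.863188) = 30.32 degrees

30.32 degrees


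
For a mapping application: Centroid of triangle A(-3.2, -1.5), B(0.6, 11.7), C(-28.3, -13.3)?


Centroid = ((x_A+x_B+x_C)/3, (y_A+y_B+y_C)/3)
= (((-3.2)+0.6+(-28.3))/3, ((-1.5)+11.7+(-13.3))/3)
= (-10.3, -1.0333)

(-10.3, -1.0333)


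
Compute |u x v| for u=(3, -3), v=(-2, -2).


|u x v| = |3*(-2) - (-3)*(-2)|
= |(-6) - 6| = 12

12


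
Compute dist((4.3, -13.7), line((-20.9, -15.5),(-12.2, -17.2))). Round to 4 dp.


|cross product| = 58.5
|line direction| = sqrt(78.58) = 8.8645
Distance = 58.5/sqrt(78.58) = 6.5993

6.5993


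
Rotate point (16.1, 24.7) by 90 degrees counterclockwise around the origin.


90° CCW: (x,y) -> (-y, x)
(16.1,24.7) -> (-24.7, 16.1)

(-24.7, 16.1)


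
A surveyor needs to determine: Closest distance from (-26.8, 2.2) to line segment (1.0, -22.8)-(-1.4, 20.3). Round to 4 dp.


Project P onto AB: t = 0.6141 (clamped to [0,1])
Closest point on segment: (-0.4737, 3.666)
Distance: 26.367

26.367


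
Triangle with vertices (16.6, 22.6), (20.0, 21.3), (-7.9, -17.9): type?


Side lengths squared: AB^2=13.25, BC^2=2315.05, CA^2=2240.5
Sorted: [13.25, 2240.5, 2315.05]
By sides: Scalene, By angles: Obtuse

Scalene, Obtuse


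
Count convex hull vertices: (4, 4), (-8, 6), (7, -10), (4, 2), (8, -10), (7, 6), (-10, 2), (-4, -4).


Convex hull vertices (CCW): (-10, 2), (-4, -4), (7, -10), (8, -10), (7, 6), (-8, 6)
Count = 6

6


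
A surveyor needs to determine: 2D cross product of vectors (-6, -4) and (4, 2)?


u x v = u_x*v_y - u_y*v_x = (-6)*2 - (-4)*4
= (-12) - (-16) = 4

4


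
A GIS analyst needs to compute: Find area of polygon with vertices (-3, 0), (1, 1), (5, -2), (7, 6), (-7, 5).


Shoelace sum: ((-3)*1 - 1*0) + (1*(-2) - 5*1) + (5*6 - 7*(-2)) + (7*5 - (-7)*6) + ((-7)*0 - (-3)*5)
= 126
Area = |126|/2 = 63

63


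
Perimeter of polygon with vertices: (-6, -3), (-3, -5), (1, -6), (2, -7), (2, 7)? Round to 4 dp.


Sides: (-6, -3)->(-3, -5): sqrt(13) = 3.605551, (-3, -5)->(1, -6): sqrt(17) = 4.123106, (1, -6)->(2, -7): sqrt(2) = 1.414214, (2, -7)->(2, 7): sqrt(196) = 14, (2, 7)->(-6, -3): sqrt(164) = 12.806248
Sum = 35.949119
Perimeter = 35.9491

35.9491


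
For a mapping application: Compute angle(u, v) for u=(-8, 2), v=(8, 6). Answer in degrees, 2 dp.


u.v = -52, |u| = sqrt(68) = 8.2462, |v| = sqrt(100) = 10
cos(theta) = u.v/(|u||v|) = -52/sqrt(6800) = -0.630593
theta = acos(-0.630593) = 129.09 degrees

129.09 degrees


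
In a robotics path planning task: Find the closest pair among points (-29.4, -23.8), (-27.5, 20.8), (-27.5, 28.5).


d(P0,P1) = 44.6405, d(P0,P2) = 52.3345, d(P1,P2) = 7.7
Closest: P1 and P2

Closest pair: (-27.5, 20.8) and (-27.5, 28.5), distance = 7.7


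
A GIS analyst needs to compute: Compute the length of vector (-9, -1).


|u| = sqrt((-9)^2 + (-1)^2) = sqrt(82) = 9.0554

9.0554


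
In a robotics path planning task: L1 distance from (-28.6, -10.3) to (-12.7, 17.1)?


|(-28.6)-(-12.7)| + |(-10.3)-17.1| = 15.9 + 27.4 = 43.3

43.3


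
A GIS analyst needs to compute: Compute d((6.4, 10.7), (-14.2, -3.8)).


dx=-20.6, dy=-14.5
d^2 = (-20.6)^2 + (-14.5)^2 = 634.61
d = sqrt(634.61) = 25.1915

25.1915


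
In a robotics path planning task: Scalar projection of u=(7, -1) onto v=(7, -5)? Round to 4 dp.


u.v = 54, |v| = sqrt(74) = 8.6023
Scalar projection = u.v / |v| = 54 / sqrt(74) = 6.2774

6.2774


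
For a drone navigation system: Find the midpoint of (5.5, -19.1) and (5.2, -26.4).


M = ((5.5+5.2)/2, ((-19.1)+(-26.4))/2)
= (5.35, -22.75)

(5.35, -22.75)


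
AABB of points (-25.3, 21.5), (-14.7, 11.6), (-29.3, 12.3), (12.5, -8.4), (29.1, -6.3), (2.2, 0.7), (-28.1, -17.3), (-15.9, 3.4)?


x range: [-29.3, 29.1]
y range: [-17.3, 21.5]
Bounding box: (-29.3,-17.3) to (29.1,21.5)

(-29.3,-17.3) to (29.1,21.5)


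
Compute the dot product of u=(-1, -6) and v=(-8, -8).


u . v = u_x*v_x + u_y*v_y = (-1)*(-8) + (-6)*(-8)
= 8 + 48 = 56

56


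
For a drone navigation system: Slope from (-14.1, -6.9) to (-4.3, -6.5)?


slope = (y2-y1)/(x2-x1) = ((-6.5)-(-6.9))/((-4.3)-(-14.1)) = 0.4/9.8 = 0.0408

0.0408


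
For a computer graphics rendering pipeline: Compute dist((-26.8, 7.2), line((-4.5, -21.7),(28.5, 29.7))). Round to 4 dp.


|cross product| = 2099.92
|line direction| = sqrt(3730.96) = 61.0816
Distance = 2099.92/sqrt(3730.96) = 34.3789

34.3789


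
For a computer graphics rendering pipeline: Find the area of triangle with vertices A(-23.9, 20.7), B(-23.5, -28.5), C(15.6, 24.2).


Area = |x_A(y_B-y_C) + x_B(y_C-y_A) + x_C(y_A-y_B)|/2
= |1259.53 + (-82.25) + 767.52|/2
= 1944.8/2 = 972.4

972.4


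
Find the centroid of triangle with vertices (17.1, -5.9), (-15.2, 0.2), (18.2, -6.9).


Centroid = ((x_A+x_B+x_C)/3, (y_A+y_B+y_C)/3)
= ((17.1+(-15.2)+18.2)/3, ((-5.9)+0.2+(-6.9))/3)
= (6.7, -4.2)

(6.7, -4.2)


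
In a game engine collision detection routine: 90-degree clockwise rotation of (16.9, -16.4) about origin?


90° CW: (x,y) -> (y, -x)
(16.9,-16.4) -> (-16.4, -16.9)

(-16.4, -16.9)


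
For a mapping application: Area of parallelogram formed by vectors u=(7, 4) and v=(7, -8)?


|u x v| = |7*(-8) - 4*7|
= |(-56) - 28| = 84

84


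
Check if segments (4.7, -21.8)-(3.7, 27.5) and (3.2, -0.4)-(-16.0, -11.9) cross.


Cross products: d1=428.13, d2=-529.93, d3=52.55, d4=1010.61
d1*d2 < 0 and d3*d4 < 0? no

No, they don't intersect


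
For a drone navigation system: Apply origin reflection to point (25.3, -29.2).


Reflection over origin: (x,y) -> (-x,-y)
(25.3, -29.2) -> (-25.3, 29.2)

(-25.3, 29.2)


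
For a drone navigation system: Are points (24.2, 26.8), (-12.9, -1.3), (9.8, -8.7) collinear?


Cross product: ((-12.9)-24.2)*((-8.7)-26.8) - ((-1.3)-26.8)*(9.8-24.2)
= 912.41

No, not collinear


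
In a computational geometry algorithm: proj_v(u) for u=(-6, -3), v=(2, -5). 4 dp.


u.v = 3, |v| = sqrt(29) = 5.3852
Scalar projection = u.v / |v| = 3 / sqrt(29) = 0.5571

0.5571


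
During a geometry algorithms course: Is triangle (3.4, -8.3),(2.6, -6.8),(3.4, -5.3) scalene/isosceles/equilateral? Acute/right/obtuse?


Side lengths squared: AB^2=2.89, BC^2=2.89, CA^2=9
Sorted: [2.89, 2.89, 9]
By sides: Isosceles, By angles: Obtuse

Isosceles, Obtuse


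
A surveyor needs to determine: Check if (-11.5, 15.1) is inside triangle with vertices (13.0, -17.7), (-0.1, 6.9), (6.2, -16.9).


Cross products: AB x AP = 173.02, BC x BP = -219.66, CA x CP = 203.44
All same sign? no

No, outside


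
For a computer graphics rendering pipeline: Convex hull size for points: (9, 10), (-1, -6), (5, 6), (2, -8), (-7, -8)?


Convex hull vertices (CCW): (-7, -8), (2, -8), (9, 10), (5, 6)
Count = 4

4


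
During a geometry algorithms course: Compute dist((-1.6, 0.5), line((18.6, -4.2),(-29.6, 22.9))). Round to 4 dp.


|cross product| = 320.88
|line direction| = sqrt(3057.65) = 55.296
Distance = 320.88/sqrt(3057.65) = 5.8029

5.8029


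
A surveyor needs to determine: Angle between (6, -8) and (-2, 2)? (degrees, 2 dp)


u.v = -28, |u| = sqrt(100) = 10, |v| = sqrt(8) = 2.8284
cos(theta) = u.v/(|u||v|) = -28/sqrt(800) = -0.989949
theta = acos(-0.989949) = 171.87 degrees

171.87 degrees


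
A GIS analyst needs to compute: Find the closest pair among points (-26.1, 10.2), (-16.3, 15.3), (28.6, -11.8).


d(P0,P1) = 11.0476, d(P0,P2) = 58.9584, d(P1,P2) = 52.4444
Closest: P0 and P1

Closest pair: (-26.1, 10.2) and (-16.3, 15.3), distance = 11.0476


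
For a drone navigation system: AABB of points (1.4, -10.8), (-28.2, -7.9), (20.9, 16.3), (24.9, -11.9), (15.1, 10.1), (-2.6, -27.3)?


x range: [-28.2, 24.9]
y range: [-27.3, 16.3]
Bounding box: (-28.2,-27.3) to (24.9,16.3)

(-28.2,-27.3) to (24.9,16.3)


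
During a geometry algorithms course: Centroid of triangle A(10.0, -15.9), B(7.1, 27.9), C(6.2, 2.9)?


Centroid = ((x_A+x_B+x_C)/3, (y_A+y_B+y_C)/3)
= ((10+7.1+6.2)/3, ((-15.9)+27.9+2.9)/3)
= (7.7667, 4.9667)

(7.7667, 4.9667)


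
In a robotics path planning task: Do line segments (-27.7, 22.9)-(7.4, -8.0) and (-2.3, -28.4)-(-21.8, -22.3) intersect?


Cross products: d1=-845.41, d2=-456.97, d3=-1015.77, d4=-1404.21
d1*d2 < 0 and d3*d4 < 0? no

No, they don't intersect


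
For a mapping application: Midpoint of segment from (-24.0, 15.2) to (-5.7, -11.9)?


M = (((-24)+(-5.7))/2, (15.2+(-11.9))/2)
= (-14.85, 1.65)

(-14.85, 1.65)


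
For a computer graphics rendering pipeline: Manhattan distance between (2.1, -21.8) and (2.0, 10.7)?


|2.1-2| + |(-21.8)-10.7| = 0.1 + 32.5 = 32.6

32.6


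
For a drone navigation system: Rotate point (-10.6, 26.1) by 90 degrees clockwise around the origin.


90° CW: (x,y) -> (y, -x)
(-10.6,26.1) -> (26.1, 10.6)

(26.1, 10.6)


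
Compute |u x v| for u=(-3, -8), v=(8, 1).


|u x v| = |(-3)*1 - (-8)*8|
= |(-3) - (-64)| = 61

61


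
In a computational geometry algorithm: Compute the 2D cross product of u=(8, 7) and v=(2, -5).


u x v = u_x*v_y - u_y*v_x = 8*(-5) - 7*2
= (-40) - 14 = -54

-54


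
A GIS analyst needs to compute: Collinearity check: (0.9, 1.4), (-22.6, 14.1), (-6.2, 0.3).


Cross product: ((-22.6)-0.9)*(0.3-1.4) - (14.1-1.4)*((-6.2)-0.9)
= 116.02

No, not collinear


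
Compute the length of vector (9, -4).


|u| = sqrt(9^2 + (-4)^2) = sqrt(97) = 9.8489

9.8489


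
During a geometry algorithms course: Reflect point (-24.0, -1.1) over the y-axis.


Reflection over y-axis: (x,y) -> (-x,y)
(-24, -1.1) -> (24, -1.1)

(24, -1.1)


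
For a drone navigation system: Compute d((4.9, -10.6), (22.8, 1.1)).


dx=17.9, dy=11.7
d^2 = 17.9^2 + 11.7^2 = 457.3
d = sqrt(457.3) = 21.3846

21.3846


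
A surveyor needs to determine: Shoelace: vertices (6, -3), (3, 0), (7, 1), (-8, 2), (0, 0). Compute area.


Shoelace sum: (6*0 - 3*(-3)) + (3*1 - 7*0) + (7*2 - (-8)*1) + ((-8)*0 - 0*2) + (0*(-3) - 6*0)
= 34
Area = |34|/2 = 17

17


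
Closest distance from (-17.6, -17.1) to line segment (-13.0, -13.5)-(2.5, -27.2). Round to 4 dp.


Project P onto AB: t = 0 (clamped to [0,1])
Closest point on segment: (-13, -13.5)
Distance: 5.8412

5.8412


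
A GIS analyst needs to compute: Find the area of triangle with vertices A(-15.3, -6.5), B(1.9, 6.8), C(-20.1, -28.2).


Area = |x_A(y_B-y_C) + x_B(y_C-y_A) + x_C(y_A-y_B)|/2
= |(-535.5) + (-41.23) + 267.33|/2
= 309.4/2 = 154.7

154.7


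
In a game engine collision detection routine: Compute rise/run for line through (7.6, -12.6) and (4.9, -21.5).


slope = (y2-y1)/(x2-x1) = ((-21.5)-(-12.6))/(4.9-7.6) = (-8.9)/(-2.7) = 3.2963

3.2963


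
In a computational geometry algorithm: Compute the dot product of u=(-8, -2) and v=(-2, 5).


u . v = u_x*v_x + u_y*v_y = (-8)*(-2) + (-2)*5
= 16 + (-10) = 6

6


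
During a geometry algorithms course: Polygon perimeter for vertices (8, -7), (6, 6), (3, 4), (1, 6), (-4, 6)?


Sides: (8, -7)->(6, 6): sqrt(173) = 13.152946, (6, 6)->(3, 4): sqrt(13) = 3.605551, (3, 4)->(1, 6): sqrt(8) = 2.828427, (1, 6)->(-4, 6): sqrt(25) = 5, (-4, 6)->(8, -7): sqrt(313) = 17.691806
Sum = 42.27873
Perimeter = 42.2787

42.2787


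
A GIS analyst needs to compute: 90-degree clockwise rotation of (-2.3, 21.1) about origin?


90° CW: (x,y) -> (y, -x)
(-2.3,21.1) -> (21.1, 2.3)

(21.1, 2.3)


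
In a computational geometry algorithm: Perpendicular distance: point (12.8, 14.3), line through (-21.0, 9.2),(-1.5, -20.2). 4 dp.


|cross product| = 1093.17
|line direction| = sqrt(1244.61) = 35.279
Distance = 1093.17/sqrt(1244.61) = 30.9864

30.9864
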